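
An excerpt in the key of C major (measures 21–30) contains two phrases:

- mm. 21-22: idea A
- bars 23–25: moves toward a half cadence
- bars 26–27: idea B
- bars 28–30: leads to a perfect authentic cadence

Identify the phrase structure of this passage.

contrasting period

Phrase 1 ends with a half cadence (weaker) and phrase 2 with a perfect authentic cadence (stronger): antecedent + consequent = a period.
The two phrases open with different material (A / B), so the period is contrasting.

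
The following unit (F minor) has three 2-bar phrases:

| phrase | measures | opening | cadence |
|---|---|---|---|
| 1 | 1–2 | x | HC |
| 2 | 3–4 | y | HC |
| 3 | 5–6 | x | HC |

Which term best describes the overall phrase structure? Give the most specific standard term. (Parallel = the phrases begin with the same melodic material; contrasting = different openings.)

The final phrase closes with a half cadence, which is not stronger than the preceding half cadence; the 3 phrases lack an overall antecedent–consequent design and so form a phrase group.

phrase group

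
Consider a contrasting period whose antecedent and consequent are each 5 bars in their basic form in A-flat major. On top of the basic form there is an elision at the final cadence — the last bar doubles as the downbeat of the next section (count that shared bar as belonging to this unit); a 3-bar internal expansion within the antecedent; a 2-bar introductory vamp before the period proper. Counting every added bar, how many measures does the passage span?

Basic contrasting period: 5 + 5 = 10 bars.
10 (basic form) + 3 (internal expansion) + 2 (introduction) = 15.
The elision shares a bar with the next section but does not change this unit's count.

15 measures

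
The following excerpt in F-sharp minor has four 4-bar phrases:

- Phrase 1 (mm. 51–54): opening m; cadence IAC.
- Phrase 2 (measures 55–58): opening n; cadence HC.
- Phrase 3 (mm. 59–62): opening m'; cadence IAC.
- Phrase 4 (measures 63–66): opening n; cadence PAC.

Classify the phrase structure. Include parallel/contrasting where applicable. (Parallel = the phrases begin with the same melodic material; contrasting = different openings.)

Four phrases in two halves: the first half (mm. 51–58) ends with a half cadence, the second (mm. 59-66) with a perfect authentic cadence — a large antecedent–consequent pair, i.e. a double period.
Phrase 3 begins with the same material as phrase 1, making it parallel.

parallel double period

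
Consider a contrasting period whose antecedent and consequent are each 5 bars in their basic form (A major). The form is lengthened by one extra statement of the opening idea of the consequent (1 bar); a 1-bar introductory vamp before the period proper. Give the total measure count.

Basic contrasting period: 5 + 5 = 10 bars.
10 (basic form) + 1 (extra statement) + 1 (introduction) = 12.

12 measures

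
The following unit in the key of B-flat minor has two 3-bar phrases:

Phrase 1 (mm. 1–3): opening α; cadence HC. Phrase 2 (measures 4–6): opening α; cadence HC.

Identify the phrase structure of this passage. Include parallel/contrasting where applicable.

repeated phrase

Both phrases have the same opening (α) and the same cadence (half cadence): the second is a restatement, not a consequent, so this is a repeated phrase rather than a period.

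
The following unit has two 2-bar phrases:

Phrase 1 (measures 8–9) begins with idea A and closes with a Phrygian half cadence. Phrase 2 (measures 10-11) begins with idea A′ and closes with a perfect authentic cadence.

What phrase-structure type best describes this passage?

Phrase 1 ends with a Phrygian half cadence (weaker) and phrase 2 with a perfect authentic cadence (stronger): antecedent + consequent = a period.
The two phrases open with the same material (A / A′), so the period is parallel.

parallel period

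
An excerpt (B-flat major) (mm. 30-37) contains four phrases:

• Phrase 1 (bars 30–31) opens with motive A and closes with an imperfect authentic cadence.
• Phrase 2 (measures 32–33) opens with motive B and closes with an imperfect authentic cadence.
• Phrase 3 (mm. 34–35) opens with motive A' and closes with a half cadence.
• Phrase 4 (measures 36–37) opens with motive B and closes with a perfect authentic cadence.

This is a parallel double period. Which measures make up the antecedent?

In a double period the first pair of phrases (ending imperfect authentic cadence) is the large antecedent and the second pair (ending perfect authentic cadence) is the large consequent; the antecedent is measures 30–33.

measures 30–33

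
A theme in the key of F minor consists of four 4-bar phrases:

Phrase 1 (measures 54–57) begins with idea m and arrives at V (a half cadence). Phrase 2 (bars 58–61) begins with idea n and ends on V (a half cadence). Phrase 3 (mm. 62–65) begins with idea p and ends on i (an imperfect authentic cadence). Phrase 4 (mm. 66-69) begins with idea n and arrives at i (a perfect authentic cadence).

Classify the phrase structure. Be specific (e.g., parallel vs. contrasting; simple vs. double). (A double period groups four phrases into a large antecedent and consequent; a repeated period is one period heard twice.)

contrasting double period

Four phrases in two halves: the first half (bars 54-61) ends with a half cadence, the second (measures 62–69) with a perfect authentic cadence — a large antecedent–consequent pair, i.e. a double period.
Phrase 3 begins with different material from phrase 1, making it contrasting.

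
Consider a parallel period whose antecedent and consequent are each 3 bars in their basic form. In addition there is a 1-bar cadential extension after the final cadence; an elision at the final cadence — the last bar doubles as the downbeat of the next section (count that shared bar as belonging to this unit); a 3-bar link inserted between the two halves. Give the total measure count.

10 measures

Basic parallel period: 3 + 3 = 6 bars.
6 (basic form) + 1 (cadential extension) + 3 (link) = 10.
The elision shares a bar with the next section but does not change this unit's count.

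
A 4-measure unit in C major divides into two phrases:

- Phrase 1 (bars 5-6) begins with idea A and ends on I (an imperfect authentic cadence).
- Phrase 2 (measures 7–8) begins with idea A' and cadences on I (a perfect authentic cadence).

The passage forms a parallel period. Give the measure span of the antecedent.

measures 5–6

The phrase ending with the weaker cadence (imperfect authentic cadence) is the antecedent; the one ending more conclusively (perfect authentic cadence) is the consequent. The antecedent is measures 5–6.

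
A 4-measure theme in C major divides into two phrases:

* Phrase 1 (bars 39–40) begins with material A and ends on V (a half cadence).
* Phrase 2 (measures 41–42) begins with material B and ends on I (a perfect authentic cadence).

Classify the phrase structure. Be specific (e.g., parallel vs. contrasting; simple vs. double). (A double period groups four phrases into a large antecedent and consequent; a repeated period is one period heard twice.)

contrasting period

Phrase 1 ends with a half cadence (weaker) and phrase 2 with a perfect authentic cadence (stronger): antecedent + consequent = a period.
The two phrases open with different material (A / B), so the period is contrasting.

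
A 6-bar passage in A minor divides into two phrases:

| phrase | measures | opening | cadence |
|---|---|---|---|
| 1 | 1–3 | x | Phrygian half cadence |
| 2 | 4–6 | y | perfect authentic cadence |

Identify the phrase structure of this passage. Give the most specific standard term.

Phrase 1 ends with a Phrygian half cadence (weaker) and phrase 2 with a perfect authentic cadence (stronger): antecedent + consequent = a period.
The two phrases open with different material (x / y), so the period is contrasting.

contrasting period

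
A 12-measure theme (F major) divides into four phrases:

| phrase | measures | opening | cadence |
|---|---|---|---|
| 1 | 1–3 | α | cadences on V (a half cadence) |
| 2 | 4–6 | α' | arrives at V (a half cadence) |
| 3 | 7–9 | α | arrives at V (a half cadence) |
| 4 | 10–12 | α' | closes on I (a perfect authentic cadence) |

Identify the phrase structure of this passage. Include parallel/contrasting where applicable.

Four phrases in two halves: the first half (mm. 1–6) ends with a half cadence, the second (bars 7-12) with a perfect authentic cadence — a large antecedent–consequent pair, i.e. a double period.
Phrase 3 begins with the same material as phrase 1, making it parallel.

parallel double period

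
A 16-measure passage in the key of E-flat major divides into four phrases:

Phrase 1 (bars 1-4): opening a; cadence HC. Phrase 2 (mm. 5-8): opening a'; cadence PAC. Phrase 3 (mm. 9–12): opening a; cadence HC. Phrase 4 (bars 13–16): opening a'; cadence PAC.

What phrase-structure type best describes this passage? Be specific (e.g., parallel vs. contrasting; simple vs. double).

repeated period

The cadence pattern HC–PAC–HC–PAC is weak–strong twice, and phrases 3–4 restate phrases 1–2: a period heard twice, not a double period (which would end weakly at phrase 2).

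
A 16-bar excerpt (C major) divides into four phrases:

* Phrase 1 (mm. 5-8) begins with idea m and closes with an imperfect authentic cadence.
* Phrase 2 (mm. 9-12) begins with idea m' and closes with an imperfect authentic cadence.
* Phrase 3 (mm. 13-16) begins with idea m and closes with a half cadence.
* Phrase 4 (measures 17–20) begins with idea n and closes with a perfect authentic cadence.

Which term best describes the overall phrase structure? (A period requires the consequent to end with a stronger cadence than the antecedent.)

Four phrases in two halves: the first half (mm. 5-12) ends with an imperfect authentic cadence, the second (mm. 13–20) with a perfect authentic cadence — a large antecedent–consequent pair, i.e. a double period.
Phrase 3 begins with the same material as phrase 1, making it parallel.

parallel double period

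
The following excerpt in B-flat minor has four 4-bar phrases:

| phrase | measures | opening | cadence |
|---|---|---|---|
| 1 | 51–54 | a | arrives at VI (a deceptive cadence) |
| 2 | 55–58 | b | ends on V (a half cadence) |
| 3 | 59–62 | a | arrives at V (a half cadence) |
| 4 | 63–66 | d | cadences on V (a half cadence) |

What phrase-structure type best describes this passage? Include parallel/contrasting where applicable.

phrase group

Phrase 4 ends with a half cadence, no stronger than phrase 2's half cadence, so the four phrases do not form a double period; nor do phrases 3–4 duplicate 1–2, so it is not a repeated period. With no phrase reaching a conclusive cadence, the passage is a phrase group.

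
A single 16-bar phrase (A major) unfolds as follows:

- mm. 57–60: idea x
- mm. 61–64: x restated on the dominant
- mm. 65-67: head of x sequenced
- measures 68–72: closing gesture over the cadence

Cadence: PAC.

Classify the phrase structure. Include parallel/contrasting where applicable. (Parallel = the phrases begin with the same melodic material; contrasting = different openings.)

Basic idea (measures 57–60) + its repetition (measures 61-64) form the presentation; fragmentation and cadence (mm. 65–72) form the continuation — the 16-bar whole is a sentence.

sentence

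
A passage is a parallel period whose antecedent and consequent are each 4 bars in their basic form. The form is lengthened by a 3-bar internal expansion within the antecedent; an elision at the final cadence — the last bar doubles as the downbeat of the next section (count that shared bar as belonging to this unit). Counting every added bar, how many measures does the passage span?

Basic parallel period: 4 + 4 = 8 bars.
8 (basic form) + 3 (internal expansion) = 11.
The elision shares a bar with the next section but does not change this unit's count.

11 measures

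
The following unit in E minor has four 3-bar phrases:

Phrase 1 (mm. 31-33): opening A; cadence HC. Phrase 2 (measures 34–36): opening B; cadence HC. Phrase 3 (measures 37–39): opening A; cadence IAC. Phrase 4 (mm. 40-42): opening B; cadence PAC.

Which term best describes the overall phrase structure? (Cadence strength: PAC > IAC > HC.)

Four phrases in two halves: the first half (measures 31–36) ends with a half cadence, the second (mm. 37–42) with a perfect authentic cadence — a large antecedent–consequent pair, i.e. a double period.
Phrase 3 begins with the same material as phrase 1, making it parallel.

parallel double period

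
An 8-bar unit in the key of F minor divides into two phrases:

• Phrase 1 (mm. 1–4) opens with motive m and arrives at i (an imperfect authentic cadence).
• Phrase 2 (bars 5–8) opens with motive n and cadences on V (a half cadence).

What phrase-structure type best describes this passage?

phrase group

The second phrase closes with a half cadence, which is not stronger than the first phrase's imperfect authentic cadence; without a weak→strong cadential pair there is no antecedent–consequent relationship, so this is a phrase group rather than a period.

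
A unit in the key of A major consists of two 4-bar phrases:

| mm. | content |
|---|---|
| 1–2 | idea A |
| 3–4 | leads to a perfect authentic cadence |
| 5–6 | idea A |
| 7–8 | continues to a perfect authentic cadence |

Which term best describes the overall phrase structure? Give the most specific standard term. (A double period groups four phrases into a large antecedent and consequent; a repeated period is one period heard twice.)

Both phrases have the same opening (A) and the same cadence (perfect authentic cadence): the second is a restatement, not a consequent, so this is a repeated phrase rather than a period.

repeated phrase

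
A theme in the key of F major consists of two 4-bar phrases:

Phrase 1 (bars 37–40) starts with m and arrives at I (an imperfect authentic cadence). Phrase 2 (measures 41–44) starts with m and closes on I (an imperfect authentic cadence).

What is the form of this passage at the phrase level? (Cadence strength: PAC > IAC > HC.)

repeated phrase

Both phrases have the same opening (m) and the same cadence (imperfect authentic cadence): the second is a restatement, not a consequent, so this is a repeated phrase rather than a period.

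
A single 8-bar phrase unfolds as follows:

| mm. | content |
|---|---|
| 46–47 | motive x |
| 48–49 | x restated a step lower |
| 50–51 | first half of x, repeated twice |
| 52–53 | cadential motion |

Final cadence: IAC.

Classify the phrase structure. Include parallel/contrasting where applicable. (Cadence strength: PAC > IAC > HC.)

Basic idea (mm. 46–47) + its repetition (mm. 48-49) form the presentation; fragmentation and cadence (bars 50-53) form the continuation — the 8-bar whole is a sentence.

sentence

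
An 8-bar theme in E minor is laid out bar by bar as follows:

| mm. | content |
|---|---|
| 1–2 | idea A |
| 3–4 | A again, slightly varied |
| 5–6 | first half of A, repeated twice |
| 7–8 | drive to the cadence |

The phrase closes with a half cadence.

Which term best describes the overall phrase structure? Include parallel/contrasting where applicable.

sentence

Basic idea (mm. 1–2) + its repetition (bars 3–4) form the presentation; fragmentation and cadence (bars 5-8) form the continuation — the 8-bar whole is a sentence.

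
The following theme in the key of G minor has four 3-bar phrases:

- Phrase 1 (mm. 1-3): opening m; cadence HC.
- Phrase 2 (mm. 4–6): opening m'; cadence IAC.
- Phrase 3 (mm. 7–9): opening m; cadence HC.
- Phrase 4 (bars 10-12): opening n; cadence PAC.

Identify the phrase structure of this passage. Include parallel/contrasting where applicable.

parallel double period

Four phrases in two halves: the first half (mm. 1–6) ends with an imperfect authentic cadence, the second (mm. 7-12) with a perfect authentic cadence — a large antecedent–consequent pair, i.e. a double period.
Phrase 3 begins with the same material as phrase 1, making it parallel.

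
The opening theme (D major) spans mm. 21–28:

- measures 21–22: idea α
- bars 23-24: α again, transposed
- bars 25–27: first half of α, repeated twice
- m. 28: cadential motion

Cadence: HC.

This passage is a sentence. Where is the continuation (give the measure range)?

measures 25–28

After the presentation (measures 21–24), the continuation covers the fragmentation through the cadence: mm. 25–28.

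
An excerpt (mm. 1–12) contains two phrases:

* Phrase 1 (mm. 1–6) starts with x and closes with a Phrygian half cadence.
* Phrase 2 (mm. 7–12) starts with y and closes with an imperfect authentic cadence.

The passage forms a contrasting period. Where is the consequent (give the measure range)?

The antecedent is the phrase ending with the weaker cadence (Phrygian half cadence, phrase 1) and the consequent the one ending more conclusively (imperfect authentic cadence, phrase 2); the consequent is mm. 7–12.

measures 7–12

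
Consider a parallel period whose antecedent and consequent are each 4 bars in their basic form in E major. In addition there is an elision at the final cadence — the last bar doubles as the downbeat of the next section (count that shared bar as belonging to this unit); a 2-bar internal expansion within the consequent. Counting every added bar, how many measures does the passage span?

10 measures

Basic parallel period: 4 + 4 = 8 bars.
8 (basic form) + 2 (internal expansion) = 10.
The elision shares a bar with the next section but does not change this unit's count.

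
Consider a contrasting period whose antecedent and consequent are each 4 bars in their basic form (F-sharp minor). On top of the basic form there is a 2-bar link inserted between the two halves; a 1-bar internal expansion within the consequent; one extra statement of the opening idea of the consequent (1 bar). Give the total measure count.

Basic contrasting period: 4 + 4 = 8 bars.
8 (basic form) + 2 (link) + 1 (internal expansion) + 1 (extra statement) = 12.

12 measures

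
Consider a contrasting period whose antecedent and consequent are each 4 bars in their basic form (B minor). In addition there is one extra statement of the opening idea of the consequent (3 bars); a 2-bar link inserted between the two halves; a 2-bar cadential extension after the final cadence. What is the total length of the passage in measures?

Basic contrasting period: 4 + 4 = 8 bars.
8 (basic form) + 3 (extra statement) + 2 (link) + 2 (cadential extension) = 15.

15 measures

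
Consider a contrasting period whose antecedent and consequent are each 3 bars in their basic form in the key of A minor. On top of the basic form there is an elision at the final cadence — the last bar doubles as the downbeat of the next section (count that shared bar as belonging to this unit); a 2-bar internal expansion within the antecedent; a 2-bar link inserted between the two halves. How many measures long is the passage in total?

Basic contrasting period: 3 + 3 = 6 bars.
6 (basic form) + 2 (internal expansion) + 2 (link) = 10.
The elision shares a bar with the next section but does not change this unit's count.

10 measures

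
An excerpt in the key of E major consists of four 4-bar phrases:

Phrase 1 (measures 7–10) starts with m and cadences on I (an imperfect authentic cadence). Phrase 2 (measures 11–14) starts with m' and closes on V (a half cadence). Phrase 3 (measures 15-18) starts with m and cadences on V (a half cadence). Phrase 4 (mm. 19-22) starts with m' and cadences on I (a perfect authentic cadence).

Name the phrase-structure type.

parallel double period

Four phrases in two halves: the first half (bars 7-14) ends with a half cadence, the second (bars 15-22) with a perfect authentic cadence — a large antecedent–consequent pair, i.e. a double period.
Phrase 3 begins with the same material as phrase 1, making it parallel.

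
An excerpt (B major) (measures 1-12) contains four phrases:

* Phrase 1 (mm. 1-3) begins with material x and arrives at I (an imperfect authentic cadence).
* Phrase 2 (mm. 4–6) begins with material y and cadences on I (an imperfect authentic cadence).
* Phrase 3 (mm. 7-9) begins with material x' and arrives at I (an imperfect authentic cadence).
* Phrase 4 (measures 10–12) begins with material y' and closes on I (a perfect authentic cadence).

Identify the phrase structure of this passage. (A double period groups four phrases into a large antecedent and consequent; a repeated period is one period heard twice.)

parallel double period

Four phrases in two halves: the first half (mm. 1–6) ends with an imperfect authentic cadence, the second (mm. 7–12) with a perfect authentic cadence — a large antecedent–consequent pair, i.e. a double period.
Phrase 3 begins with the same material as phrase 1, making it parallel.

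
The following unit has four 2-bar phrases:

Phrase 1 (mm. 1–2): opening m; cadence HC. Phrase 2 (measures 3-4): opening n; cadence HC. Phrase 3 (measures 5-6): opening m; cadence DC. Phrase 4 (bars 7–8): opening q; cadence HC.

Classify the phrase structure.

Phrase 4 ends with a half cadence, no stronger than phrase 2's half cadence, so the four phrases do not form a double period; nor do phrases 3–4 duplicate 1–2, so it is not a repeated period. With no phrase reaching a conclusive cadence, the passage is a phrase group.

phrase group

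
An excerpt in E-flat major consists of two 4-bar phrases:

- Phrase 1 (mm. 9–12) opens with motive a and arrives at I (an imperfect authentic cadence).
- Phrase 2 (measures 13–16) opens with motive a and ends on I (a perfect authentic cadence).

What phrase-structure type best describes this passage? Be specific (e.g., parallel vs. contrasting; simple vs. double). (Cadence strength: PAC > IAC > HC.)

Phrase 1 ends with an imperfect authentic cadence (weaker) and phrase 2 with a perfect authentic cadence (stronger): antecedent + consequent = a period.
The two phrases open with the same material (a / a), so the period is parallel.

parallel period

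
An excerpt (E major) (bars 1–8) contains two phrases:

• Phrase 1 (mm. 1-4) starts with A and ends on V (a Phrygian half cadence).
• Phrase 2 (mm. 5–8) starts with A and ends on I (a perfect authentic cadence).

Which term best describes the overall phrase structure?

parallel period

Phrase 1 ends with a Phrygian half cadence (weaker) and phrase 2 with a perfect authentic cadence (stronger): antecedent + consequent = a period.
The two phrases open with the same material (A / A), so the period is parallel.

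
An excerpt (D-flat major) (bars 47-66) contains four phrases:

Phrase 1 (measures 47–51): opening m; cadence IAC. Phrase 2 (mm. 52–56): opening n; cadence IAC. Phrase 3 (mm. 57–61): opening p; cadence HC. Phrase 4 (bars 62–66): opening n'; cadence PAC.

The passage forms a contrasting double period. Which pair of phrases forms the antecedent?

phrases 1 and 2

In a double period the first pair of phrases (ending imperfect authentic cadence) is the large antecedent and the second pair (ending perfect authentic cadence) is the large consequent; the antecedent is phrases 1 and 2.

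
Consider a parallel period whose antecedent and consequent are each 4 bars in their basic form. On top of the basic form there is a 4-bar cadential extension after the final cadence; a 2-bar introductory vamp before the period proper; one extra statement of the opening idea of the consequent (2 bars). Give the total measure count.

Basic parallel period: 4 + 4 = 8 bars.
8 (basic form) + 4 (cadential extension) + 2 (introduction) + 2 (extra statement) = 16.

16 measures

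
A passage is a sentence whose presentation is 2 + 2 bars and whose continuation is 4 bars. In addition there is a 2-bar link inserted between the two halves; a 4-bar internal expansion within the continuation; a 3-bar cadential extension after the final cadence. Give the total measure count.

17 measures

Basic sentence: 2 + 2 + 4 = 8 bars.
8 (basic form) + 2 (link) + 4 (internal expansion) + 3 (cadential extension) = 17.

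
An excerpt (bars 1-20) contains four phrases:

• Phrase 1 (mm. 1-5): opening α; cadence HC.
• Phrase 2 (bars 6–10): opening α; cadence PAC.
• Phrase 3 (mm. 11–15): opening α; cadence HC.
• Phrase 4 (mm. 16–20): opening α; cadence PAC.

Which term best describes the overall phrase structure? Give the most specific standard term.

repeated period

The cadence pattern HC–PAC–HC–PAC is weak–strong twice, and phrases 3–4 restate phrases 1–2: a period heard twice, not a double period (which would end weakly at phrase 2).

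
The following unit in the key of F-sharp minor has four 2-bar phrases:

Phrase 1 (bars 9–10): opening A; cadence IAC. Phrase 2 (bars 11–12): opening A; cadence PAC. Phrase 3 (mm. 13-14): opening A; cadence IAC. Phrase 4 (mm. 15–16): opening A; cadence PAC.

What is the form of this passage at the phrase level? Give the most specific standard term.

repeated period

The cadence pattern IAC–PAC–IAC–PAC is weak–strong twice, and phrases 3–4 restate phrases 1–2: a period heard twice, not a double period (which would end weakly at phrase 2).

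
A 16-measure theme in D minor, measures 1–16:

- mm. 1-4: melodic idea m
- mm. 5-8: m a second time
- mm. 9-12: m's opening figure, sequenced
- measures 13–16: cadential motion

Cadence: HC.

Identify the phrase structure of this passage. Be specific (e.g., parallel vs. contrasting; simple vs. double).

Basic idea (measures 1-4) + its repetition (mm. 5-8) form the presentation; fragmentation and cadence (measures 9–16) form the continuation — the 16-bar whole is a sentence.

sentence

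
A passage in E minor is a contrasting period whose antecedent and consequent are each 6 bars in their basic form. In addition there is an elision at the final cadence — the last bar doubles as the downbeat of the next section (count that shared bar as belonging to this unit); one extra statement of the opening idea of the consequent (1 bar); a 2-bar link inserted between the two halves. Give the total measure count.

15 measures

Basic contrasting period: 6 + 6 = 12 bars.
12 (basic form) + 1 (extra statement) + 2 (link) = 15.
The elision shares a bar with the next section but does not change this unit's count.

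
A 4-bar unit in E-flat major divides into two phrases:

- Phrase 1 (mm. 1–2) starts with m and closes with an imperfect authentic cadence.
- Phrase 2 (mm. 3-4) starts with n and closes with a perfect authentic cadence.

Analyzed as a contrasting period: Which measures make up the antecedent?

The antecedent is the phrase ending with the weaker cadence (imperfect authentic cadence, phrase 1) and the consequent the one ending more conclusively (perfect authentic cadence, phrase 2); the antecedent is bars 1–2.

measures 1–2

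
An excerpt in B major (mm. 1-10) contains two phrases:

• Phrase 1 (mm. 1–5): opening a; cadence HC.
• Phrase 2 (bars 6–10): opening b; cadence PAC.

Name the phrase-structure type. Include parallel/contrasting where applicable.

contrasting period

Phrase 1 ends with a half cadence (weaker) and phrase 2 with a perfect authentic cadence (stronger): antecedent + consequent = a period.
The two phrases open with different material (a / b), so the period is contrasting.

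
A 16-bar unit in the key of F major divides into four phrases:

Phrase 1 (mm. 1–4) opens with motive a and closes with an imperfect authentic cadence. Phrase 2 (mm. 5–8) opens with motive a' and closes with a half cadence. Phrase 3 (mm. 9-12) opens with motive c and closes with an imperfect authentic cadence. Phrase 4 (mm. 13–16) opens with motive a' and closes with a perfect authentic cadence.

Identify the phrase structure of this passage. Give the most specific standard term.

contrasting double period

Four phrases in two halves: the first half (mm. 1–8) ends with a half cadence, the second (mm. 9-16) with a perfect authentic cadence — a large antecedent–consequent pair, i.e. a double period.
Phrase 3 begins with different material from phrase 1, making it contrasting.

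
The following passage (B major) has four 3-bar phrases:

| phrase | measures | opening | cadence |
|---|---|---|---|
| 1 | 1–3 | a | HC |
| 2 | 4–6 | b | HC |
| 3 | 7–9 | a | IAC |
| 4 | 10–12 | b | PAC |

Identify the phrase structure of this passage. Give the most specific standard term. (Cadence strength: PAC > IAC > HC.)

Four phrases in two halves: the first half (mm. 1–6) ends with a half cadence, the second (mm. 7–12) with a perfect authentic cadence — a large antecedent–consequent pair, i.e. a double period.
Phrase 3 begins with the same material as phrase 1, making it parallel.

parallel double period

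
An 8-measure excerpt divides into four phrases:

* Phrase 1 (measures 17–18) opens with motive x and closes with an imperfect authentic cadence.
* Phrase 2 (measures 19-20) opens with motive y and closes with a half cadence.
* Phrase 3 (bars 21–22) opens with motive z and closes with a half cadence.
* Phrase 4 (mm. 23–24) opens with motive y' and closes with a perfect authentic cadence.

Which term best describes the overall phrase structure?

Four phrases in two halves: the first half (measures 17-20) ends with a half cadence, the second (measures 21–24) with a perfect authentic cadence — a large antecedent–consequent pair, i.e. a double period.
Phrase 3 begins with different material from phrase 1, making it contrasting.

contrasting double period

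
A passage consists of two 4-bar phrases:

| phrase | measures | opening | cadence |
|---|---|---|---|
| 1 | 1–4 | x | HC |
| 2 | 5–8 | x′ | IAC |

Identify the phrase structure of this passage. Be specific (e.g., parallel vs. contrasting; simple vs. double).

parallel period

Phrase 1 ends with a half cadence (weaker) and phrase 2 with an imperfect authentic cadence (stronger): antecedent + consequent = a period.
The two phrases open with the same material (x / x′), so the period is parallel.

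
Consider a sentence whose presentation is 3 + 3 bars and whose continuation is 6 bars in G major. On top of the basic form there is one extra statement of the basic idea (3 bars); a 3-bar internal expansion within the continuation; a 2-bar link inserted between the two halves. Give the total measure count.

Basic sentence: 3 + 3 + 6 = 12 bars.
12 (basic form) + 3 (extra statement) + 3 (internal expansion) + 2 (link) = 20.

20 measures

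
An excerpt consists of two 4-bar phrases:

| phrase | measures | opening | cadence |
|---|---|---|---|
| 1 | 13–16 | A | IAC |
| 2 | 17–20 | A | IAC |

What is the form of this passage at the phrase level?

Both phrases have the same opening (A) and the same cadence (imperfect authentic cadence): the second is a restatement, not a consequent, so this is a repeated phrase rather than a period.

repeated phrase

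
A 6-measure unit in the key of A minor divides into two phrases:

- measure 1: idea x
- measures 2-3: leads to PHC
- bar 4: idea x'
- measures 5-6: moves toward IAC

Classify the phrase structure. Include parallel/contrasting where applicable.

Phrase 1 ends with a Phrygian half cadence (weaker) and phrase 2 with an imperfect authentic cadence (stronger): antecedent + consequent = a period.
The two phrases open with the same material (x / x'), so the period is parallel.

parallel period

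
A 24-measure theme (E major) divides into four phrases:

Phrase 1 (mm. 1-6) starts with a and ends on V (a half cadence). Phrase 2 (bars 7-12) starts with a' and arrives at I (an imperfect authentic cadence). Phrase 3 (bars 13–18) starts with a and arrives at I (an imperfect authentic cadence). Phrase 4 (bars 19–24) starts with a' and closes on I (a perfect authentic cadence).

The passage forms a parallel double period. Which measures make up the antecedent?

measures 1–12

In a double period the four phrases pair into a large antecedent (phrases 1–2, ending imperfect authentic cadence) and a large consequent (phrases 3–4, ending perfect authentic cadence). The antecedent spans mm. 1–12.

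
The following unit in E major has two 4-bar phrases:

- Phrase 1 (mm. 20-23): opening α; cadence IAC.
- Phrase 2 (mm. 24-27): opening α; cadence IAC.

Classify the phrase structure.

repeated phrase

Both phrases have the same opening (α) and the same cadence (imperfect authentic cadence): the second is a restatement, not a consequent, so this is a repeated phrase rather than a period.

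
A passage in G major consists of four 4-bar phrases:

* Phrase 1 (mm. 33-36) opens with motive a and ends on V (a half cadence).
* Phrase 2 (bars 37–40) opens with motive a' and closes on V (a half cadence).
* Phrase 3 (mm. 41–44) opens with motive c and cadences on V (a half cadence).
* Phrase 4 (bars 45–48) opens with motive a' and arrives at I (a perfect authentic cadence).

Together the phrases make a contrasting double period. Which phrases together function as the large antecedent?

In a double period the first pair of phrases (ending half cadence) is the large antecedent and the second pair (ending perfect authentic cadence) is the large consequent; the antecedent is phrases 1 and 2.

phrases 1 and 2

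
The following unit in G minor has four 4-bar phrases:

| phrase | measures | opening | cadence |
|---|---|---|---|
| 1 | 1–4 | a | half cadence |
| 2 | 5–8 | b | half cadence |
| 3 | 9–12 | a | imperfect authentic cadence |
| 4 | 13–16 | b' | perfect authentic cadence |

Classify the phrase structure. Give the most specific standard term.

Four phrases in two halves: the first half (mm. 1–8) ends with a half cadence, the second (mm. 9–16) with a perfect authentic cadence — a large antecedent–consequent pair, i.e. a double period.
Phrase 3 begins with the same material as phrase 1, making it parallel.

parallel double period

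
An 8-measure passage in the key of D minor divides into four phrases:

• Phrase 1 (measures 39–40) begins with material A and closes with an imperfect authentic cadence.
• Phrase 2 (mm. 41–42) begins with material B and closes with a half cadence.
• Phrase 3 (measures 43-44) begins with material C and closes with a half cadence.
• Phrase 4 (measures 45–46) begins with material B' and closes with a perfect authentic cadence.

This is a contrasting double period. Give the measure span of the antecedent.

In a double period the first pair of phrases (ending half cadence) is the large antecedent and the second pair (ending perfect authentic cadence) is the large consequent; the antecedent is measures 39–42.

measures 39–42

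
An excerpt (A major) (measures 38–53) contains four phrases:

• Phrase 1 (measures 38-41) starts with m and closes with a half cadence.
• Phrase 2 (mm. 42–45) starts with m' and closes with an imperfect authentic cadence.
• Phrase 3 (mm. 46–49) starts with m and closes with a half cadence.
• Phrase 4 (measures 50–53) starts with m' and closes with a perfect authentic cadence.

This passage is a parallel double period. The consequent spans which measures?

In a double period the four phrases pair into a large antecedent (phrases 1–2, ending imperfect authentic cadence) and a large consequent (phrases 3–4, ending perfect authentic cadence). The consequent spans bars 46–53.

measures 46–53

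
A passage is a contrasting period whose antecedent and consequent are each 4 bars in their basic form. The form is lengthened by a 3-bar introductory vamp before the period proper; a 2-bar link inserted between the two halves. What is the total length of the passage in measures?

13 measures

Basic contrasting period: 4 + 4 = 8 bars.
8 (basic form) + 3 (introduction) + 2 (link) = 13.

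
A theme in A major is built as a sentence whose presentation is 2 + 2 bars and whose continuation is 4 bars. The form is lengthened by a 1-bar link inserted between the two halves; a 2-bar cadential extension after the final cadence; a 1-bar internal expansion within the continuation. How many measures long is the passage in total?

Basic sentence: 2 + 2 + 4 = 8 bars.
8 (basic form) + 1 (link) + 2 (cadential extension) + 1 (internal expansion) = 12.

12 measures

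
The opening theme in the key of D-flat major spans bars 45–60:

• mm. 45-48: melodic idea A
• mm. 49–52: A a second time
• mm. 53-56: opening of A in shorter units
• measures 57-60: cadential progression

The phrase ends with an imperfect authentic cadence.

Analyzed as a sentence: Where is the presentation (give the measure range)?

measures 45–52

The presentation of a sentence is the basic idea (mm. 45-48) plus its repetition (mm. 49–52); the presentation is therefore measures 45–52.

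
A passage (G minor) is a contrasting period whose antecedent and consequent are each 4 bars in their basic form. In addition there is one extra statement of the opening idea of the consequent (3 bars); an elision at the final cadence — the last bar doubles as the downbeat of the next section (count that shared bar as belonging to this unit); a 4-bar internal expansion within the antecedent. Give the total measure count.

Basic contrasting period: 4 + 4 = 8 bars.
8 (basic form) + 3 (extra statement) + 4 (internal expansion) = 15.
The elision shares a bar with the next section but does not change this unit's count.

15 measures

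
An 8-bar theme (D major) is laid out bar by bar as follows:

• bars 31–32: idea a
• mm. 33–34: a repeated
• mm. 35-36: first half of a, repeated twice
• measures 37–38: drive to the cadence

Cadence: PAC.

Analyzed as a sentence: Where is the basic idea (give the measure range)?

The presentation of a sentence is the basic idea (measures 31–32) plus its repetition (measures 33–34); the basic idea is therefore bars 31–32.

measures 31–32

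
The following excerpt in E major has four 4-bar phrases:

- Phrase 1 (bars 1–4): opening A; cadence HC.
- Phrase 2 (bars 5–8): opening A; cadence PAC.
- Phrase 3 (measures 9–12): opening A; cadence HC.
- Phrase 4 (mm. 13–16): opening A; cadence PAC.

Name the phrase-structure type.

The cadence pattern HC–PAC–HC–PAC is weak–strong twice, and phrases 3–4 restate phrases 1–2: a period heard twice, not a double period (which would end weakly at phrase 2).

repeated period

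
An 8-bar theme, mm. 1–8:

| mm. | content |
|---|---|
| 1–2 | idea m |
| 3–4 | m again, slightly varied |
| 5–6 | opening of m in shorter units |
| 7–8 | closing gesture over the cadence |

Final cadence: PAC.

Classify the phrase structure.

sentence

Basic idea (bars 1–2) + its repetition (mm. 3–4) form the presentation; fragmentation and cadence (mm. 5–8) form the continuation — the 8-bar whole is a sentence.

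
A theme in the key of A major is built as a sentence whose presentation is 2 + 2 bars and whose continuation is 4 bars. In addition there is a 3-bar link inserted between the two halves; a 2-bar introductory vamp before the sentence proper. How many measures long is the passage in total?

Basic sentence: 2 + 2 + 4 = 8 bars.
8 (basic form) + 3 (link) + 2 (introduction) = 13.

13 measures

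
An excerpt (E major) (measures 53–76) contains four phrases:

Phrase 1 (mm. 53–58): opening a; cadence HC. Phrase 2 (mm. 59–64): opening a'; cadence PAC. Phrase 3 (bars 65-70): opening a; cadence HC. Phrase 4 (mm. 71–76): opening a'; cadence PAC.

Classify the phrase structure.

The cadence pattern HC–PAC–HC–PAC is weak–strong twice, and phrases 3–4 restate phrases 1–2: a period heard twice, not a double period (which would end weakly at phrase 2).

repeated period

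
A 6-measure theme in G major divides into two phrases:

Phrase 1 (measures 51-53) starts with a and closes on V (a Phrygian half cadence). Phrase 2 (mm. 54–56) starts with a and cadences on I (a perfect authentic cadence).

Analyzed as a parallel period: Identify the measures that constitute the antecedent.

The antecedent is the phrase ending with the weaker cadence (Phrygian half cadence, phrase 1) and the consequent the one ending more conclusively (perfect authentic cadence, phrase 2); the antecedent is mm. 51–53.

measures 51–53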